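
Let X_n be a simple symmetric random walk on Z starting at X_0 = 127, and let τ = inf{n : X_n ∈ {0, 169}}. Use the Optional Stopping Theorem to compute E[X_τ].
E[X_τ] = 127

X_n is a martingale and τ is a bounded-mean stopping time (indeed τ is finite a.s. with bounded expectation since the walk is in a bounded region). By the OST, E[X_τ] = E[X_0] = 127. Equivalently: E[X_τ] = 169 · P(hit 169 first) + 0 · P(hit 0 first) = 169 · (127/169) = 127.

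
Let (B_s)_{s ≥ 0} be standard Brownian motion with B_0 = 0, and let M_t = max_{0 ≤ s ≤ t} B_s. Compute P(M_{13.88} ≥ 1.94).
P(M_{13.88} ≥ 1.94) = 2·P(B_{13.88} ≥ 1.94) = 2(1 − Φ(1.94/√13.88)) ≈ 0.6026

By the reflection principle for Brownian motion, P(M_t ≥ a) = 2 · P(B_t ≥ a) for a ≥ 0. Since B_t ~ N(0, t), P(B_t ≥ 1.94) = 1 − Φ(1.94/√t) = 1 − Φ(1.94/√13.88) = 1 − Φ(0.5207). So
  P(M_{13.88} ≥ 1.94) = 2(1 − Φ(0.5207)) ≈ 0.6026.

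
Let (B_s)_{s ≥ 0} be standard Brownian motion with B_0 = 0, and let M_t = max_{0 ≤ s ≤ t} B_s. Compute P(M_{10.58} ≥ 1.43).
P(M_{10.58} ≥ 1.43) = 2·P(B_{10.58} ≥ 1.43) = 2(1 − Φ(1.43/√10.58)) ≈ 0.6602

By the reflection principle for Brownian motion, P(M_t ≥ a) = 2 · P(B_t ≥ a) for a ≥ 0. Since B_t ~ N(0, t), P(B_t ≥ 1.43) = 1 − Φ(1.43/√t) = 1 − Φ(1.43/√10.58) = 1 − Φ(0.4396). So
  P(M_{10.58} ≥ 1.43) = 2(1 − Φ(0.4396)) ≈ 0.6602.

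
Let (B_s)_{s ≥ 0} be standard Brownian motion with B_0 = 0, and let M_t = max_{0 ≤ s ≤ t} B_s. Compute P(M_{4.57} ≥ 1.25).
P(M_{4.57} ≥ 1.25) = 2·P(B_{4.57} ≥ 1.25) = 2(1 − Φ(1.25/√4.57)) ≈ 0.5587

By the reflection principle for Brownian motion, P(M_t ≥ a) = 2 · P(B_t ≥ a) for a ≥ 0. Since B_t ~ N(0, t), P(B_t ≥ 1.25) = 1 − Φ(1.25/√t) = 1 − Φ(1.25/√4.57) = 1 − Φ(0.5847). So
  P(M_{4.57} ≥ 1.25) = 2(1 − Φ(0.5847)) ≈ 0.5587.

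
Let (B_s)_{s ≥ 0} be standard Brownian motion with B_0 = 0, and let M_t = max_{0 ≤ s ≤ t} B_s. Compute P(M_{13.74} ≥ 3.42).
P(M_{13.74} ≥ 3.42) = 2·P(B_{13.74} ≥ 3.42) = 2(1 − Φ(3.42/√13.74)) ≈ 0.3562

By the reflection principle for Brownian motion, P(M_t ≥ a) = 2 · P(B_t ≥ a) for a ≥ 0. Since B_t ~ N(0, t), P(B_t ≥ 3.42) = 1 − Φ(3.42/√t) = 1 − Φ(3.42/√13.74) = 1 − Φ(0.9226). So
  P(M_{13.74} ≥ 3.42) = 2(1 − Φ(0.9226)) ≈ 0.3562.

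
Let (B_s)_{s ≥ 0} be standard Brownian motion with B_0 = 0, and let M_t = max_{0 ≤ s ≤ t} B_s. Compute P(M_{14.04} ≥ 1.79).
P(M_{14.04} ≥ 1.79) = 2·P(B_{14.04} ≥ 1.79) = 2(1 − Φ(1.79/√14.04)) ≈ 0.6329

By the reflection principle for Brownian motion, P(M_t ≥ a) = 2 · P(B_t ≥ a) for a ≥ 0. Since B_t ~ N(0, t), P(B_t ≥ 1.79) = 1 − Φ(1.79/√t) = 1 − Φ(1.79/√14.04) = 1 − Φ(0.4777). So
  P(M_{14.04} ≥ 1.79) = 2(1 − Φ(0.4777)) ≈ 0.6329.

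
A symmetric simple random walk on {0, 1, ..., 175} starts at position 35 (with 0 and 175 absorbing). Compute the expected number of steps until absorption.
E[τ | X_0 = 35] = 4900

Let v_k = E[τ | X_0 = k]. Boundary: v_0 = v_175 = 0. Recurrence: v_k = 1 + (v_{k-1} + v_{k+1})/2 for 1 ≤ k ≤ 174. The particular solution to v_k − (v_{k-1} + v_{k+1})/2 = 1 is v_k = −k^2. Adding homogeneous solution A + B k and matching boundaries gives v_k = k (175 − k). Substituting k = 35: v_35 = 35 · 140 = 4900.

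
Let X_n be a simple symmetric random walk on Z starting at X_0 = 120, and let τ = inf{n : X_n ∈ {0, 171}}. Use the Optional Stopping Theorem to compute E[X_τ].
E[X_τ] = 120

X_n is a martingale and τ is a bounded-mean stopping time (indeed τ is finite a.s. with bounded expectation since the walk is in a bounded region). By the OST, E[X_τ] = E[X_0] = 120. Equivalently: E[X_τ] = 171 · P(hit 171 first) + 0 · P(hit 0 first) = 171 · (120/171) = 120.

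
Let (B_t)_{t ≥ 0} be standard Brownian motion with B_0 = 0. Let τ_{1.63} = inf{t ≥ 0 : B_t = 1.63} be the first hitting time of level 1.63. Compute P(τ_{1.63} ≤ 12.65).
P(τ_{1.63} ≤ 12.65) = 2(1 − Φ(1.63/√12.65)) = 2(1 − Φ(0.4583)) ≈ 0.6467

By the reflection principle for standard BM, P(τ_b ≤ t) = 2 · P(B_t ≥ b). Since B_t ~ N(0, t), P(B_t ≥ 1.63) = 1 − Φ(1.63/√t) = 1 − Φ(1.63/√12.65) = 1 − Φ(0.4583) ≈ 0.32337. Doubling: P(τ_{1.63} ≤ 12.65) ≈ 2 · 0.32337 = 0.64674 ≈ 0.6467.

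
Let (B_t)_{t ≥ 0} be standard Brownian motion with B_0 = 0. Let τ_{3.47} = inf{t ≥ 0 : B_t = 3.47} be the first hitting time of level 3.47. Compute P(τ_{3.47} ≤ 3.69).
P(τ_{3.47} ≤ 3.69) = 2(1 − Φ(3.47/√3.69)) = 2(1 − Φ(1.8064)) ≈ 0.0709

By the reflection principle for standard BM, P(τ_b ≤ t) = 2 · P(B_t ≥ b). Since B_t ~ N(0, t), P(B_t ≥ 3.47) = 1 − Φ(3.47/√t) = 1 − Φ(3.47/√3.69) = 1 − Φ(1.8064) ≈ 0.03543. Doubling: P(τ_{3.47} ≤ 3.69) ≈ 2 · 0.03543 = 0.07086 ≈ 0.0709.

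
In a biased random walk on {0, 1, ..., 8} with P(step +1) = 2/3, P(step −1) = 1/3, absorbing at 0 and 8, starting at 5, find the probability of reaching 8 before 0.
P(hit 8 before 0) = (1 − (1/2)^5) / (1 − (1/2)^8) = 248/255

Let u_k denote P(reach 8 before 0 | start at k). Boundary: u_0 = 0, u_8 = 1. Recurrence: u_k = 2/3·u_{k+1} + 1/3·u_{k-1} for 1 ≤ k ≤ 7. Try u_k = A + B·r^k with r = q/p = (1/3)/(2/3) = 1/2. Substitution satisfies the recurrence; boundary conditions give:
  u_k = (1 − r^k) / (1 − r^N) = (1 − (1/2)^5) / (1 − (1/2)^8) = 248/255.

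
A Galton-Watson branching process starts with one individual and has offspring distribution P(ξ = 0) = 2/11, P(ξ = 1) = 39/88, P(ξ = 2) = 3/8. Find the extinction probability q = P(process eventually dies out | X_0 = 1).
q = 16/33

The pgf is f(s) = 2/11 + 39/88·s + 3/8·s². The extinction probability q is the smallest fixed point of f in [0, 1]. Setting s = f(s):
  3/8·s² + (39/88 − 1)·s + 2/11 = 0
  3/8·s² − (2/11 + 3/8)·s + 2/11 = 0
which factors as (s − 1)·(3/8·s − 2/11) = 0, giving roots s = 1 and s = (2/11)/(3/8) = 16/33.
Mean offspring μ = 39/88 + 2·3/8 = 105/88 > 1 (supercritical), so q < 1. The extinction probability is the smaller root: q = (2/11)/(3/8) = 16/33.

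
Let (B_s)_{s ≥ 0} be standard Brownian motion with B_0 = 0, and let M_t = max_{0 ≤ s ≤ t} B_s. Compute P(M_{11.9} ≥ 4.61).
P(M_{11.9} ≥ 4.61) = 2·P(B_{11.9} ≥ 4.61) = 2(1 − Φ(4.61/√11.9)) ≈ 0.1814

By the reflection principle for Brownian motion, P(M_t ≥ a) = 2 · P(B_t ≥ a) for a ≥ 0. Since B_t ~ N(0, t), P(B_t ≥ 4.61) = 1 − Φ(4.61/√t) = 1 − Φ(4.61/√11.9) = 1 − Φ(1.3364). So
  P(M_{11.9} ≥ 4.61) = 2(1 − Φ(1.3364)) ≈ 0.1814.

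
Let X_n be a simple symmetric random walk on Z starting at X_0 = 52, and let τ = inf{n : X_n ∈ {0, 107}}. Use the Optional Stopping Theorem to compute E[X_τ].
E[X_τ] = 52

X_n is a martingale and τ is a bounded-mean stopping time (indeed τ is finite a.s. with bounded expectation since the walk is in a bounded region). By the OST, E[X_τ] = E[X_0] = 52. Equivalently: E[X_τ] = 107 · P(hit 107 first) + 0 · P(hit 0 first) = 107 · (52/107) = 52.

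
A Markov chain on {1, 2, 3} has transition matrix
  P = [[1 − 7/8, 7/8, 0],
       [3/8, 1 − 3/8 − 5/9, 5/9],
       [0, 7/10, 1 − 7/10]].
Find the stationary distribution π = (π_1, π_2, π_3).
π = (27/140, 9/20, 5/14)

This is a birth-death chain on three states, which satisfies detailed balance: π_1 · P_{12} = π_2 · P_{21} and π_2 · P_{23} = π_3 · P_{32}.
From π_1 · 7/8 = π_2 · 3/8: π_2/π_1 = (7/8)/(3/8) = 7/3.
From π_2 · 5/9 = π_3 · 7/10: π_3/π_2 = (5/9)/(7/10) = 50/63.
Take π_1 proportional to 1; then unnormalized π = (1, 7/3, 50/27). Normalize by dividing by the sum 140/27:
  π = (27/140, 9/20, 5/14).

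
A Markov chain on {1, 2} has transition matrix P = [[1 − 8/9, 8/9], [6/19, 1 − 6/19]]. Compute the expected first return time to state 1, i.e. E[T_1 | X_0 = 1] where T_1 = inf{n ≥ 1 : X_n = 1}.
E[T_1 | X_0 = 1] = 1/π_1 = 103/27

For an irreducible recurrent Markov chain with stationary distribution π, E[T_i | X_0 = i] = 1/π_i (Kac's formula). Here π_1 = (6/19)/(8/9 + 6/19) = (6/19)/(206/171) = 27/103, so E[T_1 | X_0 = 1] = 1/π_1 = (8/9 + 6/19)/(6/19) = (206/171)/(6/19) = 103/27.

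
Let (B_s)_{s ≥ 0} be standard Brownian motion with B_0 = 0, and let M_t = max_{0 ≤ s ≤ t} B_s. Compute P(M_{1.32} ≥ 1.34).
P(M_{1.32} ≥ 1.34) = 2·P(B_{1.32} ≥ 1.34) = 2(1 − Φ(1.34/√1.32)) ≈ 0.2435

By the reflection principle for Brownian motion, P(M_t ≥ a) = 2 · P(B_t ≥ a) for a ≥ 0. Since B_t ~ N(0, t), P(B_t ≥ 1.34) = 1 − Φ(1.34/√t) = 1 − Φ(1.34/√1.32) = 1 − Φ(1.1663). So
  P(M_{1.32} ≥ 1.34) = 2(1 − Φ(1.1663)) ≈ 0.2435.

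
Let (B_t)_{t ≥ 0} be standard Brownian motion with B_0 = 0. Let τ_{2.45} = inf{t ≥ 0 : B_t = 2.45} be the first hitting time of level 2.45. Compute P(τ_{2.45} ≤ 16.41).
P(τ_{2.45} ≤ 16.41) = 2(1 − Φ(2.45/√16.41)) = 2(1 − Φ(0.6048)) ≈ 0.5453

By the reflection principle for standard BM, P(τ_b ≤ t) = 2 · P(B_t ≥ b). Since B_t ~ N(0, t), P(B_t ≥ 2.45) = 1 − Φ(2.45/√t) = 1 − Φ(2.45/√16.41) = 1 − Φ(0.6048) ≈ 0.27266. Doubling: P(τ_{2.45} ≤ 16.41) ≈ 2 · 0.27266 = 0.54532 ≈ 0.5453.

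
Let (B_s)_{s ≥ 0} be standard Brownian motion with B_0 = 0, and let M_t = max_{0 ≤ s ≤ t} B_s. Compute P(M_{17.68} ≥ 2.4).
P(M_{17.68} ≥ 2.4) = 2·P(B_{17.68} ≥ 2.4) = 2(1 − Φ(2.4/√17.68)) ≈ 0.5681

By the reflection principle for Brownian motion, P(M_t ≥ a) = 2 · P(B_t ≥ a) for a ≥ 0. Since B_t ~ N(0, t), P(B_t ≥ 2.4) = 1 − Φ(2.4/√t) = 1 − Φ(2.4/√17.68) = 1 − Φ(0.5708). So
  P(M_{17.68} ≥ 2.4) = 2(1 − Φ(0.5708)) ≈ 0.5681.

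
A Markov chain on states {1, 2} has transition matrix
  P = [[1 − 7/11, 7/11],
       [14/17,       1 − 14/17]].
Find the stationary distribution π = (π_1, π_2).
π_1 = 22/39, π_2 = 17/39

Solve πP = π with π_1 + π_2 = 1. From πP = π: π_1 · (1 − 7/11) + π_2 · 14/17 = π_1 ⇒ π_2 · 14/17 = π_1 · 7/11 ⇒ π_2/π_1 = (7/11)/(14/17) = 17/22. Together with π_1 + π_2 = 1:
  π_1 = (14/17)/(7/11 + 14/17) = (14/17)/(273/187) = 22/39,
  π_2 = (7/11)/(7/11 + 14/17) = (7/11)/(273/187) = 17/39.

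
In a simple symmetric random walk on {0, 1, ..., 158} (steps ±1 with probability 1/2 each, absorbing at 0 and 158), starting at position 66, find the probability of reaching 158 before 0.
P(hit 158 before 0) = 66/158 = 33/79

Let u_k = P(hit 158 before 0 | start at k). Then u_0 = 0, u_158 = 1, and u_k = u_{k-1}/2 + u_{k+1}/2 for 1 ≤ k ≤ 157. This harmonic recurrence is solved by u_k = k/158, giving u_66 = 66/158 = 33/79.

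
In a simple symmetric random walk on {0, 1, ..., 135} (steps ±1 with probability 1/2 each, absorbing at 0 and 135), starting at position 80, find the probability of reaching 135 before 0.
P(hit 135 before 0) = 80/135 = 16/27

Let u_k = P(hit 135 before 0 | start at k). Then u_0 = 0, u_135 = 1, and u_k = u_{k-1}/2 + u_{k+1}/2 for 1 ≤ k ≤ 134. This harmonic recurrence is solved by u_k = k/135, giving u_80 = 80/135 = 16/27.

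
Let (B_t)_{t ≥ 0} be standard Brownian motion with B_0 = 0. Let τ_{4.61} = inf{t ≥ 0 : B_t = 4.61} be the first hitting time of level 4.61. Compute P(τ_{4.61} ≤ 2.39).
P(τ_{4.61} ≤ 2.39) = 2(1 − Φ(4.61/√2.39)) = 2(1 − Φ(2.9820)) ≈ 0.0029

By the reflection principle for standard BM, P(τ_b ≤ t) = 2 · P(B_t ≥ b). Since B_t ~ N(0, t), P(B_t ≥ 4.61) = 1 − Φ(4.61/√t) = 1 − Φ(4.61/√2.39) = 1 − Φ(2.9820) ≈ 0.00143. Doubling: P(τ_{4.61} ≤ 2.39) ≈ 2 · 0.00143 = 0.00286 ≈ 0.0029.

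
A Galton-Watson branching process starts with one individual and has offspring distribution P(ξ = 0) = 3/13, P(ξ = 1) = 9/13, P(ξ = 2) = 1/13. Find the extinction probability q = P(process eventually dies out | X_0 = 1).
q = 1

Mean offspring μ = 0·3/13 + 1·9/13 + 2·1/13 = 11/13 ≤ 1. For μ ≤ 1 with offspring not concentrated at 1, the Galton-Watson process goes extinct almost surely, so q = 1.
(Algebraic check: The pgf is f(s) = 3/13 + 9/13·s + 1/13·s². The extinction probability q is the smallest fixed point of f in [0, 1]. Setting s = f(s):
  1/13·s² + (9/13 − 1)·s + 3/13 = 0
  1/13·s² − (3/13 + 1/13)·s + 3/13 = 0
which factors as (s − 1)·(1/13·s − 3/13) = 0, giving roots s = 1 and s = (3/13)/(1/13) = 3. Since 3 ≥ 1, the smallest root in [0, 1] is s = 1.)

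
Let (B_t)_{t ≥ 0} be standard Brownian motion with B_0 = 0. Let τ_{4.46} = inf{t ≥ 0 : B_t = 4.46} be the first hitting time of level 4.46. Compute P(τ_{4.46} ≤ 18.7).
P(τ_{4.46} ≤ 18.7) = 2(1 − Φ(4.46/√18.7)) = 2(1 − Φ(1.0314)) ≈ 0.3024

By the reflection principle for standard BM, P(τ_b ≤ t) = 2 · P(B_t ≥ b). Since B_t ~ N(0, t), P(B_t ≥ 4.46) = 1 − Φ(4.46/√t) = 1 − Φ(4.46/√18.7) = 1 − Φ(1.0314) ≈ 0.15118. Doubling: P(τ_{4.46} ≤ 18.7) ≈ 2 · 0.15118 = 0.30236 ≈ 0.3024.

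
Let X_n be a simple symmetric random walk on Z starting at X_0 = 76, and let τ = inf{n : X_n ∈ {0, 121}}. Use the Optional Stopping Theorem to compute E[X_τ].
E[X_τ] = 76

X_n is a martingale and τ is a bounded-mean stopping time (indeed τ is finite a.s. with bounded expectation since the walk is in a bounded region). By the OST, E[X_τ] = E[X_0] = 76. Equivalently: E[X_τ] = 121 · P(hit 121 first) + 0 · P(hit 0 first) = 121 · (76/121) = 76.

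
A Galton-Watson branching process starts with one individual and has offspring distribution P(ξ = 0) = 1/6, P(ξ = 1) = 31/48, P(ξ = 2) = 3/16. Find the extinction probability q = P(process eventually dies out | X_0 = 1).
q = 8/9

The pgf is f(s) = 1/6 + 31/48·s + 3/16·s². The extinction probability q is the smallest fixed point of f in [0, 1]. Setting s = f(s):
  3/16·s² + (31/48 − 1)·s + 1/6 = 0
  3/16·s² − (1/6 + 3/16)·s + 1/6 = 0
which factors as (s − 1)·(3/16·s − 1/6) = 0, giving roots s = 1 and s = (1/6)/(3/16) = 8/9.
Mean offspring μ = 31/48 + 2·3/16 = 49/48 > 1 (supercritical), so q < 1. The extinction probability is the smaller root: q = (1/6)/(3/16) = 8/9.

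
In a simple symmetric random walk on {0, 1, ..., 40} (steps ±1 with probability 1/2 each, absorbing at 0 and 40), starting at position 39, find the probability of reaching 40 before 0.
P(hit 40 before 0) = 39/40

Let u_k = P(hit 40 before 0 | start at k). Then u_0 = 0, u_40 = 1, and u_k = u_{k-1}/2 + u_{k+1}/2 for 1 ≤ k ≤ 39. This harmonic recurrence is solved by u_k = k/40, giving u_39 = 39/40.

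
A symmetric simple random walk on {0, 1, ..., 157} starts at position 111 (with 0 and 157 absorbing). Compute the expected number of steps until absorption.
E[τ | X_0 = 111] = 5106

Let v_k = E[τ | X_0 = k]. Boundary: v_0 = v_157 = 0. Recurrence: v_k = 1 + (v_{k-1} + v_{k+1})/2 for 1 ≤ k ≤ 156. The particular solution to v_k − (v_{k-1} + v_{k+1})/2 = 1 is v_k = −k^2. Adding homogeneous solution A + B k and matching boundaries gives v_k = k (157 − k). Substituting k = 111: v_111 = 111 · 46 = 5106.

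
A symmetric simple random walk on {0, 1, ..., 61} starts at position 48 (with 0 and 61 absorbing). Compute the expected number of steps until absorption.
E[τ | X_0 = 48] = 624

Let v_k = E[τ | X_0 = k]. Boundary: v_0 = v_61 = 0. Recurrence: v_k = 1 + (v_{k-1} + v_{k+1})/2 for 1 ≤ k ≤ 60. The particular solution to v_k − (v_{k-1} + v_{k+1})/2 = 1 is v_k = −k^2. Adding homogeneous solution A + B k and matching boundaries gives v_k = k (61 − k). Substituting k = 48: v_48 = 48 · 13 = 624.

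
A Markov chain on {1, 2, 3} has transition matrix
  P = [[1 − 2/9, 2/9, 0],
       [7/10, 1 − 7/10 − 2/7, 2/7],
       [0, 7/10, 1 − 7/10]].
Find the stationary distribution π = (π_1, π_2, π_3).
π = (1029/1489, 980/4467, 400/4467)

This is a birth-death chain on three states, which satisfies detailed balance: π_1 · P_{12} = π_2 · P_{21} and π_2 · P_{23} = π_3 · P_{32}.
From π_1 · 2/9 = π_2 · 7/10: π_2/π_1 = (2/9)/(7/10) = 20/63.
From π_2 · 2/7 = π_3 · 7/10: π_3/π_2 = (2/7)/(7/10) = 20/49.
Take π_1 proportional to 1; then unnormalized π = (1, 20/63, 400/3087). Normalize by dividing by the sum 1489/1029:
  π = (1029/1489, 980/4467, 400/4467).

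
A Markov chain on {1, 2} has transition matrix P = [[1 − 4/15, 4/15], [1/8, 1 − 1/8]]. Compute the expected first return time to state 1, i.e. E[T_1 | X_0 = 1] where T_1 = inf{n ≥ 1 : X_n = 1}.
E[T_1 | X_0 = 1] = 1/π_1 = 47/15

For an irreducible recurrent Markov chain with stationary distribution π, E[T_i | X_0 = i] = 1/π_i (Kac's formula). Here π_1 = (1/8)/(4/15 + 1/8) = (1/8)/(47/120) = 15/47, so E[T_1 | X_0 = 1] = 1/π_1 = (4/15 + 1/8)/(1/8) = (47/120)/(1/8) = 47/15.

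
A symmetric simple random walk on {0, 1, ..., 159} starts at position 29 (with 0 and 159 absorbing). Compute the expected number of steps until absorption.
E[τ | X_0 = 29] = 3770

Let v_k = E[τ | X_0 = k]. Boundary: v_0 = v_159 = 0. Recurrence: v_k = 1 + (v_{k-1} + v_{k+1})/2 for 1 ≤ k ≤ 158. The particular solution to v_k − (v_{k-1} + v_{k+1})/2 = 1 is v_k = −k^2. Adding homogeneous solution A + B k and matching boundaries gives v_k = k (159 − k). Substituting k = 29: v_29 = 29 · 130 = 3770.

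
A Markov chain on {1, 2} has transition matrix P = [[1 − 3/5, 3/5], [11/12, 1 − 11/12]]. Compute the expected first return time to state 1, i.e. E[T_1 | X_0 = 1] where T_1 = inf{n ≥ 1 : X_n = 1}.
E[T_1 | X_0 = 1] = 1/π_1 = 91/55

For an irreducible recurrent Markov chain with stationary distribution π, E[T_i | X_0 = i] = 1/π_i (Kac's formula). Here π_1 = (11/12)/(3/5 + 11/12) = (11/12)/(91/60) = 55/91, so E[T_1 | X_0 = 1] = 1/π_1 = (3/5 + 11/12)/(11/12) = (91/60)/(11/12) = 91/55.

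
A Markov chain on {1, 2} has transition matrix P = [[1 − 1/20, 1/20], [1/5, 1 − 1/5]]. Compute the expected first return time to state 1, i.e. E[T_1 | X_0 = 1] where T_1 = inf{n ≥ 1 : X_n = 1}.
E[T_1 | X_0 = 1] = 1/π_1 = 5/4

For an irreducible recurrent Markov chain with stationary distribution π, E[T_i | X_0 = i] = 1/π_i (Kac's formula). Here π_1 = (1/5)/(1/20 + 1/5) = (1/5)/(1/4) = 4/5, so E[T_1 | X_0 = 1] = 1/π_1 = (1/20 + 1/5)/(1/5) = (1/4)/(1/5) = 5/4.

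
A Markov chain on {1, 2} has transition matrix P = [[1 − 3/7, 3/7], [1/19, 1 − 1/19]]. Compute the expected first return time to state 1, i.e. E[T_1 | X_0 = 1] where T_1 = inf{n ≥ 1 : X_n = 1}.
E[T_1 | X_0 = 1] = 1/π_1 = 64/7

For an irreducible recurrent Markov chain with stationary distribution π, E[T_i | X_0 = i] = 1/π_i (Kac's formula). Here π_1 = (1/19)/(3/7 + 1/19) = (1/19)/(64/133) = 7/64, so E[T_1 | X_0 = 1] = 1/π_1 = (3/7 + 1/19)/(1/19) = (64/133)/(1/19) = 64/7.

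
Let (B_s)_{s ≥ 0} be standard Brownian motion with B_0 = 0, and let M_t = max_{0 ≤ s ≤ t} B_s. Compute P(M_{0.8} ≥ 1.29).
P(M_{0.8} ≥ 1.29) = 2·P(B_{0.8} ≥ 1.29) = 2(1 − Φ(1.29/√0.8)) ≈ 0.1492

By the reflection principle for Brownian motion, P(M_t ≥ a) = 2 · P(B_t ≥ a) for a ≥ 0. Since B_t ~ N(0, t), P(B_t ≥ 1.29) = 1 − Φ(1.29/√t) = 1 − Φ(1.29/√0.8) = 1 − Φ(1.4423). So
  P(M_{0.8} ≥ 1.29) = 2(1 − Φ(1.4423)) ≈ 0.1492.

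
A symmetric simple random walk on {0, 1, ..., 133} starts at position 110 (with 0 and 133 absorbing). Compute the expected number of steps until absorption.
E[τ | X_0 = 110] = 2530

Let v_k = E[τ | X_0 = k]. Boundary: v_0 = v_133 = 0. Recurrence: v_k = 1 + (v_{k-1} + v_{k+1})/2 for 1 ≤ k ≤ 132. The particular solution to v_k − (v_{k-1} + v_{k+1})/2 = 1 is v_k = −k^2. Adding homogeneous solution A + B k and matching boundaries gives v_k = k (133 − k). Substituting k = 110: v_110 = 110 · 23 = 2530.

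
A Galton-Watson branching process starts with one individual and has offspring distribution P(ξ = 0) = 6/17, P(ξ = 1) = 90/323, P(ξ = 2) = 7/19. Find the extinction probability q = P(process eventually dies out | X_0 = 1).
q = 114/119

The pgf is f(s) = 6/17 + 90/323·s + 7/19·s². The extinction probability q is the smallest fixed point of f in [0, 1]. Setting s = f(s):
  7/19·s² + (90/323 − 1)·s + 6/17 = 0
  7/19·s² − (6/17 + 7/19)·s + 6/17 = 0
which factors as (s − 1)·(7/19·s − 6/17) = 0, giving roots s = 1 and s = (6/17)/(7/19) = 114/119.
Mean offspring μ = 90/323 + 2·7/19 = 328/323 > 1 (supercritical), so q < 1. The extinction probability is the smaller root: q = (6/17)/(7/19) = 114/119.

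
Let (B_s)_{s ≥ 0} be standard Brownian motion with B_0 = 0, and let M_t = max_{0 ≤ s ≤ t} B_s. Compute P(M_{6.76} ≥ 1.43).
P(M_{6.76} ≥ 1.43) = 2·P(B_{6.76} ≥ 1.43) = 2(1 − Φ(1.43/√6.76)) ≈ 0.5823

By the reflection principle for Brownian motion, P(M_t ≥ a) = 2 · P(B_t ≥ a) for a ≥ 0. Since B_t ~ N(0, t), P(B_t ≥ 1.43) = 1 − Φ(1.43/√t) = 1 − Φ(1.43/√6.76) = 1 − Φ(0.5500). So
  P(M_{6.76} ≥ 1.43) = 2(1 − Φ(0.5500)) ≈ 0.5823.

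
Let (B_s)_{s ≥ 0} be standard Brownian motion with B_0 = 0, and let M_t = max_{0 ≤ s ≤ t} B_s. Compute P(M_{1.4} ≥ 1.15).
P(M_{1.4} ≥ 1.15) = 2·P(B_{1.4} ≥ 1.15) = 2(1 − Φ(1.15/√1.4)) ≈ 0.3311

By the reflection principle for Brownian motion, P(M_t ≥ a) = 2 · P(B_t ≥ a) for a ≥ 0. Since B_t ~ N(0, t), P(B_t ≥ 1.15) = 1 − Φ(1.15/√t) = 1 − Φ(1.15/√1.4) = 1 − Φ(0.9719). So
  P(M_{1.4} ≥ 1.15) = 2(1 − Φ(0.9719)) ≈ 0.3311.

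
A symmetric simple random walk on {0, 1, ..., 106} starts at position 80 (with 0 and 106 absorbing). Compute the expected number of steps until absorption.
E[τ | X_0 = 80] = 2080

Let v_k = E[τ | X_0 = k]. Boundary: v_0 = v_106 = 0. Recurrence: v_k = 1 + (v_{k-1} + v_{k+1})/2 for 1 ≤ k ≤ 105. The particular solution to v_k − (v_{k-1} + v_{k+1})/2 = 1 is v_k = −k^2. Adding homogeneous solution A + B k and matching boundaries gives v_k = k (106 − k). Substituting k = 80: v_80 = 80 · 26 = 2080.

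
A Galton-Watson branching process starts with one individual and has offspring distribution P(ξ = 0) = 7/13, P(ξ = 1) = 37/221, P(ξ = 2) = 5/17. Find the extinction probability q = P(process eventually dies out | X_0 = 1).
q = 1

Mean offspring μ = 0·7/13 + 1·37/221 + 2·5/17 = 167/221 ≤ 1. For μ ≤ 1 with offspring not concentrated at 1, the Galton-Watson process goes extinct almost surely, so q = 1.
(Algebraic check: The pgf is f(s) = 7/13 + 37/221·s + 5/17·s². The extinction probability q is the smallest fixed point of f in [0, 1]. Setting s = f(s):
  5/17·s² + (37/221 − 1)·s + 7/13 = 0
  5/17·s² − (7/13 + 5/17)·s + 7/13 = 0
which factors as (s − 1)·(5/17·s − 7/13) = 0, giving roots s = 1 and s = (7/13)/(5/17) = 119/65. Since 119/65 ≥ 1, the smallest root in [0, 1] is s = 1.)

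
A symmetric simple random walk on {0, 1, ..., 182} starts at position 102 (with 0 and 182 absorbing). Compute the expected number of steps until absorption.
E[τ | X_0 = 102] = 8160

Let v_k = E[τ | X_0 = k]. Boundary: v_0 = v_182 = 0. Recurrence: v_k = 1 + (v_{k-1} + v_{k+1})/2 for 1 ≤ k ≤ 181. The particular solution to v_k − (v_{k-1} + v_{k+1})/2 = 1 is v_k = −k^2. Adding homogeneous solution A + B k and matching boundaries gives v_k = k (182 − k). Substituting k = 102: v_102 = 102 · 80 = 8160.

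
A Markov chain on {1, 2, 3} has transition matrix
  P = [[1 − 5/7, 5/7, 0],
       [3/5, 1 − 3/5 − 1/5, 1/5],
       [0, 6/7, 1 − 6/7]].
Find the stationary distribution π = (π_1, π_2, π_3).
π = (126/311, 150/311, 35/311)

This is a birth-death chain on three states, which satisfies detailed balance: π_1 · P_{12} = π_2 · P_{21} and π_2 · P_{23} = π_3 · P_{32}.
From π_1 · 5/7 = π_2 · 3/5: π_2/π_1 = (5/7)/(3/5) = 25/21.
From π_2 · 1/5 = π_3 · 6/7: π_3/π_2 = (1/5)/(6/7) = 7/30.
Take π_1 proportional to 1; then unnormalized π = (1, 25/21, 5/18). Normalize by dividing by the sum 311/126:
  π = (126/311, 150/311, 35/311).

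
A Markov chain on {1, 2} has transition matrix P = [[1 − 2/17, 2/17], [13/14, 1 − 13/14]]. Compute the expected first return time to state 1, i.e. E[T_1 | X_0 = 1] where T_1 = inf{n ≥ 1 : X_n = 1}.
E[T_1 | X_0 = 1] = 1/π_1 = 249/221

For an irreducible recurrent Markov chain with stationary distribution π, E[T_i | X_0 = i] = 1/π_i (Kac's formula). Here π_1 = (13/14)/(2/17 + 13/14) = (13/14)/(249/238) = 221/249, so E[T_1 | X_0 = 1] = 1/π_1 = (2/17 + 13/14)/(13/14) = (249/238)/(13/14) = 249/221.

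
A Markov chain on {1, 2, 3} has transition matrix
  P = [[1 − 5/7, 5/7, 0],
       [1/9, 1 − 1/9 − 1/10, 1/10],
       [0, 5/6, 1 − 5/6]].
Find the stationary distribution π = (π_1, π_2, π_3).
π = (5/41, 225/287, 27/287)

This is a birth-death chain on three states, which satisfies detailed balance: π_1 · P_{12} = π_2 · P_{21} and π_2 · P_{23} = π_3 · P_{32}.
From π_1 · 5/7 = π_2 · 1/9: π_2/π_1 = (5/7)/(1/9) = 45/7.
From π_2 · 1/10 = π_3 · 5/6: π_3/π_2 = (1/10)/(5/6) = 3/25.
Take π_1 proportional to 1; then unnormalized π = (1, 45/7, 27/35). Normalize by dividing by the sum 41/5:
  π = (5/41, 225/287, 27/287).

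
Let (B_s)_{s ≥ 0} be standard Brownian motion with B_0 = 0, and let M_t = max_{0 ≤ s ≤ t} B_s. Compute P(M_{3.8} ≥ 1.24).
P(M_{3.8} ≥ 1.24) = 2·P(B_{3.8} ≥ 1.24) = 2(1 − Φ(1.24/√3.8)) ≈ 0.5247

By the reflection principle for Brownian motion, P(M_t ≥ a) = 2 · P(B_t ≥ a) for a ≥ 0. Since B_t ~ N(0, t), P(B_t ≥ 1.24) = 1 − Φ(1.24/√t) = 1 − Φ(1.24/√3.8) = 1 − Φ(0.6361). So
  P(M_{3.8} ≥ 1.24) = 2(1 − Φ(0.6361)) ≈ 0.5247.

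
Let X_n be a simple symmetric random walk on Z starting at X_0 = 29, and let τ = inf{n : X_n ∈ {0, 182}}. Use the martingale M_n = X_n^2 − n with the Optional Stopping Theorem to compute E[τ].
E[τ] = 4437

M_n = X_n^2 − n is a martingale (since E[X_{n+1}^2 | F_n] = X_n^2 + 1). By OST (τ has finite mean in a bounded region), E[M_τ] = E[M_0] = X_0^2 − 0 = 29^2 = 841. Also E[M_τ] = E[X_τ^2] − E[τ]. The walk exits at 0 or 182, with P(hit 182 first) = 29/182, so E[X_τ^2] = 182^2 · 29/182 + 0 = 5278. Thus E[τ] = E[X_τ^2] − E[M_τ] = 5278 − 841 = 4437 = 29(182 − 29) = 4437.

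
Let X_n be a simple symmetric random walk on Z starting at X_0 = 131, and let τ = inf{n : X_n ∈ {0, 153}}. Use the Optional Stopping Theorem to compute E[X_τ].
E[X_τ] = 131

X_n is a martingale and τ is a bounded-mean stopping time (indeed τ is finite a.s. with bounded expectation since the walk is in a bounded region). By the OST, E[X_τ] = E[X_0] = 131. Equivalently: E[X_τ] = 153 · P(hit 153 first) + 0 · P(hit 0 first) = 153 · (131/153) = 131.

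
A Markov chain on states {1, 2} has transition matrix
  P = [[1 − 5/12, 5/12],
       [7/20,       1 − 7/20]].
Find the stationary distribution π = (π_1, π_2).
π_1 = 21/46, π_2 = 25/46

Solve πP = π with π_1 + π_2 = 1. From πP = π: π_1 · (1 − 5/12) + π_2 · 7/20 = π_1 ⇒ π_2 · 7/20 = π_1 · 5/12 ⇒ π_2/π_1 = (5/12)/(7/20) = 25/21. Together with π_1 + π_2 = 1:
  π_1 = (7/20)/(5/12 + 7/20) = (7/20)/(23/30) = 21/46,
  π_2 = (5/12)/(5/12 + 7/20) = (5/12)/(23/30) = 25/46.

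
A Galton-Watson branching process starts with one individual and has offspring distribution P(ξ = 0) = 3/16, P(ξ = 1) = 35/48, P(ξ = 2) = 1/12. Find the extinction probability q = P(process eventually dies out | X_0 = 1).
q = 1

Mean offspring μ = 0·3/16 + 1·35/48 + 2·1/12 = 43/48 ≤ 1. For μ ≤ 1 with offspring not concentrated at 1, the Galton-Watson process goes extinct almost surely, so q = 1.
(Algebraic check: The pgf is f(s) = 3/16 + 35/48·s + 1/12·s². The extinction probability q is the smallest fixed point of f in [0, 1]. Setting s = f(s):
  1/12·s² + (35/48 − 1)·s + 3/16 = 0
  1/12·s² − (3/16 + 1/12)·s + 3/16 = 0
which factors as (s − 1)·(1/12·s − 3/16) = 0, giving roots s = 1 and s = (3/16)/(1/12) = 9/4. Since 9/4 ≥ 1, the smallest root in [0, 1] is s = 1.)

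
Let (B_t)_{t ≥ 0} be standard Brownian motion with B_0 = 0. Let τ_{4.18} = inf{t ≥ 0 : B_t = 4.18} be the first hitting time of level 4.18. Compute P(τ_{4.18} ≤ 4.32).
P(τ_{4.18} ≤ 4.32) = 2(1 − Φ(4.18/√4.32)) = 2(1 − Φ(2.0111)) ≈ 0.0443

By the reflection principle for standard BM, P(τ_b ≤ t) = 2 · P(B_t ≥ b). Since B_t ~ N(0, t), P(B_t ≥ 4.18) = 1 − Φ(4.18/√t) = 1 − Φ(4.18/√4.32) = 1 − Φ(2.0111) ≈ 0.02216. Doubling: P(τ_{4.18} ≤ 4.32) ≈ 2 · 0.02216 = 0.04432 ≈ 0.0443.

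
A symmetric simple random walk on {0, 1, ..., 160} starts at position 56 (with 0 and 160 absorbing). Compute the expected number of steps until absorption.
E[τ | X_0 = 56] = 5824

Let v_k = E[τ | X_0 = k]. Boundary: v_0 = v_160 = 0. Recurrence: v_k = 1 + (v_{k-1} + v_{k+1})/2 for 1 ≤ k ≤ 159. The particular solution to v_k − (v_{k-1} + v_{k+1})/2 = 1 is v_k = −k^2. Adding homogeneous solution A + B k and matching boundaries gives v_k = k (160 − k). Substituting k = 56: v_56 = 56 · 104 = 5824.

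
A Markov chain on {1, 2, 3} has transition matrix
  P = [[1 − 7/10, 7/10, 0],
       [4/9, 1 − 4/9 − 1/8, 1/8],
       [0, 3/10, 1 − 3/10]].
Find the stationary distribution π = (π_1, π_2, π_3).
π = (160/517, 252/517, 105/517)

This is a birth-death chain on three states, which satisfies detailed balance: π_1 · P_{12} = π_2 · P_{21} and π_2 · P_{23} = π_3 · P_{32}.
From π_1 · 7/10 = π_2 · 4/9: π_2/π_1 = (7/10)/(4/9) = 63/40.
From π_2 · 1/8 = π_3 · 3/10: π_3/π_2 = (1/8)/(3/10) = 5/12.
Take π_1 proportional to 1; then unnormalized π = (1, 63/40, 21/32). Normalize by dividing by the sum 517/160:
  π = (160/517, 252/517, 105/517).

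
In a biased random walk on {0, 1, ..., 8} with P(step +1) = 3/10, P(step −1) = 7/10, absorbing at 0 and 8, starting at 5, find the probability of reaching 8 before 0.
P(hit 8 before 0) = (1 − (7/3)^5) / (1 − (7/3)^8) = 111807/1439560

Let u_k denote P(reach 8 before 0 | start at k). Boundary: u_0 = 0, u_8 = 1. Recurrence: u_k = 3/10·u_{k+1} + 7/10·u_{k-1} for 1 ≤ k ≤ 7. Try u_k = A + B·r^k with r = q/p = (7/10)/(3/10) = 7/3. Substitution satisfies the recurrence; boundary conditions give:
  u_k = (1 − r^k) / (1 − r^N) = (1 − (7/3)^5) / (1 − (7/3)^8) = 111807/1439560.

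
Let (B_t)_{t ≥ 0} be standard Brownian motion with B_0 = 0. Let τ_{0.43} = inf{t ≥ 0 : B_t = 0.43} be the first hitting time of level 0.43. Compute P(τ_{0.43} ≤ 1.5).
P(τ_{0.43} ≤ 1.5) = 2(1 − Φ(0.43/√1.5)) = 2(1 − Φ(0.3511)) ≈ 0.7255

By the reflection principle for standard BM, P(τ_b ≤ t) = 2 · P(B_t ≥ b). Since B_t ~ N(0, t), P(B_t ≥ 0.43) = 1 − Φ(0.43/√t) = 1 − Φ(0.43/√1.5) = 1 − Φ(0.3511) ≈ 0.36276. Doubling: P(τ_{0.43} ≤ 1.5) ≈ 2 · 0.36276 = 0.72552 ≈ 0.7255.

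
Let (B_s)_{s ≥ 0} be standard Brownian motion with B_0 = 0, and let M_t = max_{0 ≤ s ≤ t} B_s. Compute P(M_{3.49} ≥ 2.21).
P(M_{3.49} ≥ 2.21) = 2·P(B_{3.49} ≥ 2.21) = 2(1 − Φ(2.21/√3.49)) ≈ 0.2368

By the reflection principle for Brownian motion, P(M_t ≥ a) = 2 · P(B_t ≥ a) for a ≥ 0. Since B_t ~ N(0, t), P(B_t ≥ 2.21) = 1 − Φ(2.21/√t) = 1 − Φ(2.21/√3.49) = 1 − Φ(1.1830). So
  P(M_{3.49} ≥ 2.21) = 2(1 − Φ(1.1830)) ≈ 0.2368.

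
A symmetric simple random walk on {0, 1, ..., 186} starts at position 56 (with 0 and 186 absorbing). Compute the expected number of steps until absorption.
E[τ | X_0 = 56] = 7280

Let v_k = E[τ | X_0 = k]. Boundary: v_0 = v_186 = 0. Recurrence: v_k = 1 + (v_{k-1} + v_{k+1})/2 for 1 ≤ k ≤ 185. The particular solution to v_k − (v_{k-1} + v_{k+1})/2 = 1 is v_k = −k^2. Adding homogeneous solution A + B k and matching boundaries gives v_k = k (186 − k). Substituting k = 56: v_56 = 56 · 130 = 7280.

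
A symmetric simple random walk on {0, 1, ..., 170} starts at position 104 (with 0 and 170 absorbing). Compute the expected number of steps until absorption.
E[τ | X_0 = 104] = 6864

Let v_k = E[τ | X_0 = k]. Boundary: v_0 = v_170 = 0. Recurrence: v_k = 1 + (v_{k-1} + v_{k+1})/2 for 1 ≤ k ≤ 169. The particular solution to v_k − (v_{k-1} + v_{k+1})/2 = 1 is v_k = −k^2. Adding homogeneous solution A + B k and matching boundaries gives v_k = k (170 − k). Substituting k = 104: v_104 = 104 · 66 = 6864.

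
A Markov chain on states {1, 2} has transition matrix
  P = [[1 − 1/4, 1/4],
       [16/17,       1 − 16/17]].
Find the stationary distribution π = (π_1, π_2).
π_1 = 64/81, π_2 = 17/81

Solve πP = π with π_1 + π_2 = 1. From πP = π: π_1 · (1 − 1/4) + π_2 · 16/17 = π_1 ⇒ π_2 · 16/17 = π_1 · 1/4 ⇒ π_2/π_1 = (1/4)/(16/17) = 17/64. Together with π_1 + π_2 = 1:
  π_1 = (16/17)/(1/4 + 16/17) = (16/17)/(81/68) = 64/81,
  π_2 = (1/4)/(1/4 + 16/17) = (1/4)/(81/68) = 17/81.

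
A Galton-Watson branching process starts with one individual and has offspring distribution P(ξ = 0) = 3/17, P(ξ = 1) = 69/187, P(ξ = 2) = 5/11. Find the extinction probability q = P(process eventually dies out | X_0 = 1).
q = 33/85

The pgf is f(s) = 3/17 + 69/187·s + 5/11·s². The extinction probability q is the smallest fixed point of f in [0, 1]. Setting s = f(s):
  5/11·s² + (69/187 − 1)·s + 3/17 = 0
  5/11·s² − (3/17 + 5/11)·s + 3/17 = 0
which factors as (s − 1)·(5/11·s − 3/17) = 0, giving roots s = 1 and s = (3/17)/(5/11) = 33/85.
Mean offspring μ = 69/187 + 2·5/11 = 239/187 > 1 (supercritical), so q < 1. The extinction probability is the smaller root: q = (3/17)/(5/11) = 33/85.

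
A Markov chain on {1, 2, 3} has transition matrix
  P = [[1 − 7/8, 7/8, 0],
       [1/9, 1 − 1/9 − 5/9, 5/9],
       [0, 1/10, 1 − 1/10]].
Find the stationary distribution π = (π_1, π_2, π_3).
π = (8/421, 63/421, 350/421)

This is a birth-death chain on three states, which satisfies detailed balance: π_1 · P_{12} = π_2 · P_{21} and π_2 · P_{23} = π_3 · P_{32}.
From π_1 · 7/8 = π_2 · 1/9: π_2/π_1 = (7/8)/(1/9) = 63/8.
From π_2 · 5/9 = π_3 · 1/10: π_3/π_2 = (5/9)/(1/10) = 50/9.
Take π_1 proportional to 1; then unnormalized π = (1, 63/8, 175/4). Normalize by dividing by the sum 421/8:
  π = (8/421, 63/421, 350/421).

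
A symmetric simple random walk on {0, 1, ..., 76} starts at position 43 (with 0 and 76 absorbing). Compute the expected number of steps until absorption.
E[τ | X_0 = 43] = 1419

Let v_k = E[τ | X_0 = k]. Boundary: v_0 = v_76 = 0. Recurrence: v_k = 1 + (v_{k-1} + v_{k+1})/2 for 1 ≤ k ≤ 75. The particular solution to v_k − (v_{k-1} + v_{k+1})/2 = 1 is v_k = −k^2. Adding homogeneous solution A + B k and matching boundaries gives v_k = k (76 − k). Substituting k = 43: v_43 = 43 · 33 = 1419.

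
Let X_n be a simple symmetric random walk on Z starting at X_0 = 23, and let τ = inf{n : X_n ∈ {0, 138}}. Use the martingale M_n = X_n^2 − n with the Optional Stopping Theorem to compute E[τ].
E[τ] = 2645

M_n = X_n^2 − n is a martingale (since E[X_{n+1}^2 | F_n] = X_n^2 + 1). By OST (τ has finite mean in a bounded region), E[M_τ] = E[M_0] = X_0^2 − 0 = 23^2 = 529. Also E[M_τ] = E[X_τ^2] − E[τ]. The walk exits at 0 or 138, with P(hit 138 first) = 23/138, so E[X_τ^2] = 138^2 · 23/138 + 0 = 3174. Thus E[τ] = E[X_τ^2] − E[M_τ] = 3174 − 529 = 2645 = 23(138 − 23) = 2645.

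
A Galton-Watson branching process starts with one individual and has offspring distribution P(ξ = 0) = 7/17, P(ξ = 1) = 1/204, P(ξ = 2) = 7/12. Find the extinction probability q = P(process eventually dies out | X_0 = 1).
q = 12/17

The pgf is f(s) = 7/17 + 1/204·s + 7/12·s². The extinction probability q is the smallest fixed point of f in [0, 1]. Setting s = f(s):
  7/12·s² + (1/204 − 1)·s + 7/17 = 0
  7/12·s² − (7/17 + 7/12)·s + 7/17 = 0
which factors as (s − 1)·(7/12·s − 7/17) = 0, giving roots s = 1 and s = (7/17)/(7/12) = 12/17.
Mean offspring μ = 1/204 + 2·7/12 = 239/204 > 1 (supercritical), so q < 1. The extinction probability is the smaller root: q = (7/17)/(7/12) = 12/17.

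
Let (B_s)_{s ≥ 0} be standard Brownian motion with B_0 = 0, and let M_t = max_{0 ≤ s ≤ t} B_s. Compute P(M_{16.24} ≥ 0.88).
P(M_{16.24} ≥ 0.88) = 2·P(B_{16.24} ≥ 0.88) = 2(1 − Φ(0.88/√16.24)) ≈ 0.8271

By the reflection principle for Brownian motion, P(M_t ≥ a) = 2 · P(B_t ≥ a) for a ≥ 0. Since B_t ~ N(0, t), P(B_t ≥ 0.88) = 1 − Φ(0.88/√t) = 1 − Φ(0.88/√16.24) = 1 − Φ(0.2184). So
  P(M_{16.24} ≥ 0.88) = 2(1 − Φ(0.2184)) ≈ 0.8271.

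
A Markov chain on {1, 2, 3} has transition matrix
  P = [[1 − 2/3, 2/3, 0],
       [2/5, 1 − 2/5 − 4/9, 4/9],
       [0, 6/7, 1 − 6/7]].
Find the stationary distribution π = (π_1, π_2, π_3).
π = (81/286, 135/286, 35/143)

This is a birth-death chain on three states, which satisfies detailed balance: π_1 · P_{12} = π_2 · P_{21} and π_2 · P_{23} = π_3 · P_{32}.
From π_1 · 2/3 = π_2 · 2/5: π_2/π_1 = (2/3)/(2/5) = 5/3.
From π_2 · 4/9 = π_3 · 6/7: π_3/π_2 = (4/9)/(6/7) = 14/27.
Take π_1 proportional to 1; then unnormalized π = (1, 5/3, 70/81). Normalize by dividing by the sum 286/81:
  π = (81/286, 135/286, 35/143).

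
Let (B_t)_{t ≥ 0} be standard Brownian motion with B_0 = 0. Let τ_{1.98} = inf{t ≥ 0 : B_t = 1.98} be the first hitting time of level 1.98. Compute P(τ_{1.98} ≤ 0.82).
P(τ_{1.98} ≤ 0.82) = 2(1 − Φ(1.98/√0.82)) = 2(1 − Φ(2.1865)) ≈ 0.0288

By the reflection principle for standard BM, P(τ_b ≤ t) = 2 · P(B_t ≥ b). Since B_t ~ N(0, t), P(B_t ≥ 1.98) = 1 − Φ(1.98/√t) = 1 − Φ(1.98/√0.82) = 1 − Φ(2.1865) ≈ 0.01439. Doubling: P(τ_{1.98} ≤ 0.82) ≈ 2 · 0.01439 = 0.02878 ≈ 0.0288.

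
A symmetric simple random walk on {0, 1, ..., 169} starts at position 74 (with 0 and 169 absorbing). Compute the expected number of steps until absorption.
E[τ | X_0 = 74] = 7030

Let v_k = E[τ | X_0 = k]. Boundary: v_0 = v_169 = 0. Recurrence: v_k = 1 + (v_{k-1} + v_{k+1})/2 for 1 ≤ k ≤ 168. The particular solution to v_k − (v_{k-1} + v_{k+1})/2 = 1 is v_k = −k^2. Adding homogeneous solution A + B k and matching boundaries gives v_k = k (169 − k). Substituting k = 74: v_74 = 74 · 95 = 7030.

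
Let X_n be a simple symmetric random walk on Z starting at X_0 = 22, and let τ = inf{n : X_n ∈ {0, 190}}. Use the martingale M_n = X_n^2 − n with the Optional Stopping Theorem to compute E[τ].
E[τ] = 3696

M_n = X_n^2 − n is a martingale (since E[X_{n+1}^2 | F_n] = X_n^2 + 1). By OST (τ has finite mean in a bounded region), E[M_τ] = E[M_0] = X_0^2 − 0 = 22^2 = 484. Also E[M_τ] = E[X_τ^2] − E[τ]. The walk exits at 0 or 190, with P(hit 190 first) = 22/190, so E[X_τ^2] = 190^2 · 22/190 + 0 = 4180. Thus E[τ] = E[X_τ^2] − E[M_τ] = 4180 − 484 = 3696 = 22(190 − 22) = 3696.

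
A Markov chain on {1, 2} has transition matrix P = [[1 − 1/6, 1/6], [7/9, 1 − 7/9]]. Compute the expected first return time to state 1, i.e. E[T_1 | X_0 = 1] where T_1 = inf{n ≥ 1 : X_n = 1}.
E[T_1 | X_0 = 1] = 1/π_1 = 17/14

For an irreducible recurrent Markov chain with stationary distribution π, E[T_i | X_0 = i] = 1/π_i (Kac's formula). Here π_1 = (7/9)/(1/6 + 7/9) = (7/9)/(17/18) = 14/17, so E[T_1 | X_0 = 1] = 1/π_1 = (1/6 + 7/9)/(7/9) = (17/18)/(7/9) = 17/14.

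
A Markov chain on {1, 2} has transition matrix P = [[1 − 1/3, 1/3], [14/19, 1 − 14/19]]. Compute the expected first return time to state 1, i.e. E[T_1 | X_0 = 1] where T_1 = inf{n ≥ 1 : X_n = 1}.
E[T_1 | X_0 = 1] = 1/π_1 = 61/42

For an irreducible recurrent Markov chain with stationary distribution π, E[T_i | X_0 = i] = 1/π_i (Kac's formula). Here π_1 = (14/19)/(1/3 + 14/19) = (14/19)/(61/57) = 42/61, so E[T_1 | X_0 = 1] = 1/π_1 = (1/3 + 14/19)/(14/19) = (61/57)/(14/19) = 61/42.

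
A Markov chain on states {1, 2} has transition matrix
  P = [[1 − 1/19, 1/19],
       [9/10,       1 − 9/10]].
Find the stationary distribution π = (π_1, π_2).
π_1 = 171/181, π_2 = 10/181

Solve πP = π with π_1 + π_2 = 1. From πP = π: π_1 · (1 − 1/19) + π_2 · 9/10 = π_1 ⇒ π_2 · 9/10 = π_1 · 1/19 ⇒ π_2/π_1 = (1/19)/(9/10) = 10/171. Together with π_1 + π_2 = 1:
  π_1 = (9/10)/(1/19 + 9/10) = (9/10)/(181/190) = 171/181,
  π_2 = (1/19)/(1/19 + 9/10) = (1/19)/(181/190) = 10/181.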